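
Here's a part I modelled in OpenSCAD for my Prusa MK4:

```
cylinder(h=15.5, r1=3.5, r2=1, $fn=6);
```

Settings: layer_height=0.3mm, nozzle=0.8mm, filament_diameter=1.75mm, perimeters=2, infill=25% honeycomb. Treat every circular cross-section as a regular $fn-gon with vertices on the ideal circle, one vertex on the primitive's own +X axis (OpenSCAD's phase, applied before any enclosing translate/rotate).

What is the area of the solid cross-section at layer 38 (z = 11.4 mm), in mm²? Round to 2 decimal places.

7.17 mm²

At z = 11.4 mm: the cone contributes a regular 6-gon of circumradius 1.661 (interpolated between r1=3.5 and r2=1 at t=0.735) (area = (6/2)·1.661²·sin(360°/6) = 7.17 mm²). Overall, the cross-section is a single solid region. Net area = 7.17 mm².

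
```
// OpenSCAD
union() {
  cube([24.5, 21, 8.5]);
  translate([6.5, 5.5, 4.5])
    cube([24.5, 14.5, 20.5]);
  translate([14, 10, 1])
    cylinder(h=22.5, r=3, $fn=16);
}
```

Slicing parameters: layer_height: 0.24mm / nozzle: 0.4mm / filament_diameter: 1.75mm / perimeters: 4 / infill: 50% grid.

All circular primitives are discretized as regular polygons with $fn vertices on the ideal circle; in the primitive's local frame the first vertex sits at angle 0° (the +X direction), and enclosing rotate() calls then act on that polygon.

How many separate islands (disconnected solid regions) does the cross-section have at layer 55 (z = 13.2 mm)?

At z = 13.2 mm: the cube is absent (z outside [0, 8.5]); the 24.5×14.5 cube at (6.5, 5.5) contributes its full rectangle; the r=3 cylinder at (14, 10) gives a regular 16-gon of circumradius 3 (constant along its height); Merging all regions: the r=3 cylinder at (14, 10) lies entirely inside the 24.5×14.5 cube at (6.5, 5.5), so the union is just the 24.5×14.5 cube at (6.5, 5.5) — 1 connected region. Overall, the cross-section is a single solid region. Island count = 1.

1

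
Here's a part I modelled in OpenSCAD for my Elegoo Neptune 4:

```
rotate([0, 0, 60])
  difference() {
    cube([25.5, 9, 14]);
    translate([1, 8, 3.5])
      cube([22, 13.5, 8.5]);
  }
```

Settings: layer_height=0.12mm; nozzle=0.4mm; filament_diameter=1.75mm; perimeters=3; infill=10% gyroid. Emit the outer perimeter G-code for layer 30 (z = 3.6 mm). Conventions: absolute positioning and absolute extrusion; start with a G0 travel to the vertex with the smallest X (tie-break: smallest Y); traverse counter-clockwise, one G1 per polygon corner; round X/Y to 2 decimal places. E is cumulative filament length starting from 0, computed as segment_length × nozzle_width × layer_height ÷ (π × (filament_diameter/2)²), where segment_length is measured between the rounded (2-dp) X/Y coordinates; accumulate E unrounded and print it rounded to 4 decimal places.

G0 X-7.79 Y4.50 Z3.60
G1 X0.00 Y0.00 E0.1795
G1 X12.75 Y22.08 E0.6883
G1 X4.96 Y26.58 E0.8679
G1 X3.71 Y24.42 E0.9177
G1 X4.57 Y23.92 E0.9375
G1 X-6.43 Y4.87 E1.3765
G1 X-7.29 Y5.37 E1.3964
G1 X-7.79 Y4.50 E1.4164

At z = 3.6 mm: the cube is present — its section is the full 25.5×9 rectangle; the cube at (1, 8) is present — its section is the full 22×13.5 rectangle; Subtracting the remaining from the first: starting from the 25.5×9 cube, the 22×13.5 cube at (1, 8) partially overlaps it — only the 22.00 mm² overlap (of its 297.00 mm²) is removed, clipping the outline — 1 connected region; (rotated 60° about Z; rotation is an isometry so areas/perimeters/island counts are preserved). The outline is a single polygon with 8 vertices. Extrusion per mm of travel: 0.4 × 0.12 / (π × 0.875²) = 0.019956. Accumulating E over each segment gives final E = 1.4164.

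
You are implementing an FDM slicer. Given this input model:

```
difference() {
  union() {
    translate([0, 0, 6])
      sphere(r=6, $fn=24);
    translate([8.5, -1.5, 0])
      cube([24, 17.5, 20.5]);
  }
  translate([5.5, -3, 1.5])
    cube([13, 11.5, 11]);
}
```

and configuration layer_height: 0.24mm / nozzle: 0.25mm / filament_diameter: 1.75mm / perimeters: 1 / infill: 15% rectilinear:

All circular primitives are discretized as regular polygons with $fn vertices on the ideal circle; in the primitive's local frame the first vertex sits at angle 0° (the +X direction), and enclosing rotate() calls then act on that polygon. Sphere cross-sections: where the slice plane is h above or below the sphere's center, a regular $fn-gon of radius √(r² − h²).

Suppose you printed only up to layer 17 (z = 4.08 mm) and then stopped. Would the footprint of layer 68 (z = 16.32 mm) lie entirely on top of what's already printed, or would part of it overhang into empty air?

Compare the two slices. At z = 4.08: the r=6 sphere contributes a regular 24-gon of circumradius √(6²−1.92²) = 5.685 (area = (24/2)·5.685²·sin(360°/24) = 100.36 mm²); the 24×17.5 cube at (8.5, -1.5) contributes its full rectangle (area 420.00 mm²); Combining (union): the 2 present regions are separate (no shared area or edge), so areas and boundary lengths simply add and each stays a separate island — area = 520.36 mm²; the cube at (5.5, -3) (footprint 13×11.5) is included at this height (area 149.50 mm²); Taking the first minus the rest: starting from that combined region (520.36 mm²), the 13×11.5 cube at (5.5, -3) partially overlaps it — only the 100.26 mm² overlap (of its 149.50 mm²) is removed, clipping the outline — area = 420.10 mm². At z = 16.32: the sphere is not intersected at this z (|z−center|=10.320 > r=6); the 24×17.5 cube at (8.5, -1.5) contributes its full rectangle (area 420.00 mm²); Merging all regions: only the 24×17.5 cube at (8.5, -1.5) is present, so the union is just that shape — area = 420.00 mm²; the cube at (5.5, -3) does not reach this height (z outside [1.5, 12.5]); Taking the first minus the rest: none of the subtracted shapes is present at this height, so that combined region is unchanged — area = 420.00 mm². Checking containment: at z = 16.32 the cross-section extends beyond the z = 4.08 cross-section by about 100.00 mm².

part overhangs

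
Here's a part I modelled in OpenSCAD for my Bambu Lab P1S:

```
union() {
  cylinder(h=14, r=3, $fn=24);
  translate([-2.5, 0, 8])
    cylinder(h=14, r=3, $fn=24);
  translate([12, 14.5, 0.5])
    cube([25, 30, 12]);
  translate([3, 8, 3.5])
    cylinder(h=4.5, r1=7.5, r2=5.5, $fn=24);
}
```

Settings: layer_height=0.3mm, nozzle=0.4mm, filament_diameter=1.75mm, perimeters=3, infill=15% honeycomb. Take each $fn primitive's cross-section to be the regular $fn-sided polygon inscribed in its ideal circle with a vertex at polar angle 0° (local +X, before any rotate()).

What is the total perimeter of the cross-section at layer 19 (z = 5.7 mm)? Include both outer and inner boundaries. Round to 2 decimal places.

161.86 mm

At z = 5.7 mm: the r=3 cylinder gives a regular 24-gon of circumradius 3 (constant along its height) (perimeter = 2·24·3.000·sin(180°/24) = 18.80 mm); the cylinder at (-2.5, 0) does not reach this height (z outside [8, 22]); the cube at (12, 14.5) is present — its section is the full 25×30 rectangle (perimeter 110.00 mm); the cone at (3, 8) contributes a regular 24-gon of circumradius 6.522 (interpolated between r1=7.5 and r2=5.5 at t=0.489) (perimeter = 2·24·6.522·sin(180°/24) = 40.86 mm); Merging all regions: the regions partially overlap (shared area 2.33 mm²), so the edge portions inside another operand are dropped and the merged outline is re-measured after clipping — boundary = 161.86 mm. Overall, the cross-section has 2 separate islands. Total boundary length (outer) = 161.86 mm.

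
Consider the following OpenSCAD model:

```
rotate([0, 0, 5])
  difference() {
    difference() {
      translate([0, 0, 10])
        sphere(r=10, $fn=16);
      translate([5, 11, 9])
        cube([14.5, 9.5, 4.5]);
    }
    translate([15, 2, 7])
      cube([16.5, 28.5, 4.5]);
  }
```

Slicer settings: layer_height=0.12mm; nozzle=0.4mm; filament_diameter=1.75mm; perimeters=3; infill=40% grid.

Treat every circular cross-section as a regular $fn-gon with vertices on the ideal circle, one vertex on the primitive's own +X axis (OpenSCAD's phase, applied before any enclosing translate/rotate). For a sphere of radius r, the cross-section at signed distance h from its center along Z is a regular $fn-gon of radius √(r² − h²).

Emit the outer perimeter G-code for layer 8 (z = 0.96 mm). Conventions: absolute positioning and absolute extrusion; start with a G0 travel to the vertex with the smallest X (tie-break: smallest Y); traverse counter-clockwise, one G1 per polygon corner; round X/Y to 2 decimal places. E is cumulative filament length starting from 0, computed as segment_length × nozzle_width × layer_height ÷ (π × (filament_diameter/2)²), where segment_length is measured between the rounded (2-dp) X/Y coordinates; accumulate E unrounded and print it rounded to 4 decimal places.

At z = 0.96 mm: the sphere: section is a regular 16-gon, circumradius = √(r²−h²) = √(10²−9.04²) = 4.275; the cube at (5, 11) does not reach this height (z outside [9, 13.5]); After the difference (first − rest): none of the subtracted shapes is present at this height, so the r=10 sphere is unchanged — 1 connected region; the cube at (15, 2) does not reach this height (z outside [7, 11.5]); Taking the first minus the rest: none of the subtracted shapes is present at this height, so that combined region is unchanged — 1 connected region; (rotated 5° about Z; rotation is an isometry so areas/perimeters/island counts are preserved). The outline is a single polygon with 16 vertices. Extrusion per mm of travel: 0.4 × 0.12 / (π × 0.875²) = 0.019956. Accumulating E over each segment gives final E = 0.5328.

G0 X-4.26 Y-0.37 Z0.96
G1 X-3.79 Y-1.97 E0.0333
G1 X-2.75 Y-3.28 E0.0667
G1 X-1.29 Y-4.08 E0.0999
G1 X0.37 Y-4.26 E0.1332
G1 X1.97 Y-3.79 E0.1665
G1 X3.28 Y-2.75 E0.1999
G1 X4.08 Y-1.29 E0.2331
G1 X4.26 Y0.37 E0.2664
G1 X3.79 Y1.97 E0.2997
G1 X2.75 Y3.28 E0.3331
G1 X1.29 Y4.08 E0.3663
G1 X-0.37 Y4.26 E0.3996
G1 X-1.97 Y3.79 E0.4329
G1 X-3.28 Y2.75 E0.4663
G1 X-4.08 Y1.29 E0.4995
G1 X-4.26 Y-0.37 E0.5328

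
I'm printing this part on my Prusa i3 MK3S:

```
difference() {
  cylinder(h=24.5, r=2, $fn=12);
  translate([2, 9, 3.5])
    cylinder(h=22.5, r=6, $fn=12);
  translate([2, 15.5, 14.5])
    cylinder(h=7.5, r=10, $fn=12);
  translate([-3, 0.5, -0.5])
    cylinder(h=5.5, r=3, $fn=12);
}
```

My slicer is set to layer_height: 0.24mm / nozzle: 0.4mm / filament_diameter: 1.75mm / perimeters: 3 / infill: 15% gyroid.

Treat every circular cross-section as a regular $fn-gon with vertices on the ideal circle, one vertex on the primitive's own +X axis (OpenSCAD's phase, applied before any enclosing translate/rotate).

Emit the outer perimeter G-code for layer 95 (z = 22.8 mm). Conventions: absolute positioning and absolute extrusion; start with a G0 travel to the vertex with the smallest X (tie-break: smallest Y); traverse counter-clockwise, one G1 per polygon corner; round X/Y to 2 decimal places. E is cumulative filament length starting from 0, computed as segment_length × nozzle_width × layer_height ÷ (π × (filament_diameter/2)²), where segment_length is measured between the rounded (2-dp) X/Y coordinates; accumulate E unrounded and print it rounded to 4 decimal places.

G0 X-2.00 Y0.00 Z22.80
G1 X-1.73 Y-1.00 E0.0413
G1 X-1.00 Y-1.73 E0.0825
G1 X0.00 Y-2.00 E0.1239
G1 X1.00 Y-1.73 E0.1652
G1 X1.73 Y-1.00 E0.2064
G1 X2.00 Y0.00 E0.2478
G1 X1.73 Y1.00 E0.2891
G1 X1.00 Y1.73 E0.3303
G1 X0.00 Y2.00 E0.3717
G1 X-1.00 Y1.73 E0.4130
G1 X-1.73 Y1.00 E0.4542
G1 X-2.00 Y0.00 E0.4955

At z = 22.8 mm: the r=2 cylinder gives a regular 12-gon of circumradius 2 (constant along its height); the r=6 cylinder at (2, 9) gives a regular 12-gon of circumradius 6 (constant along its height); the cylinder at (2, 15.5) is not intersected at this z (z outside [14.5, 22]); the cylinder at (-3, 0.5) is not intersected at this z (z outside [-0.5, 5]); Subtracting the remaining from the first: starting from the r=2 cylinder, the r=6 cylinder at (2, 9) misses the remaining region (no effect) — 1 connected region. The outline is a single polygon with 12 vertices. Extrusion per mm of travel: 0.4 × 0.24 / (π × 0.875²) = 0.039912. Accumulating E over each segment gives final E = 0.4955.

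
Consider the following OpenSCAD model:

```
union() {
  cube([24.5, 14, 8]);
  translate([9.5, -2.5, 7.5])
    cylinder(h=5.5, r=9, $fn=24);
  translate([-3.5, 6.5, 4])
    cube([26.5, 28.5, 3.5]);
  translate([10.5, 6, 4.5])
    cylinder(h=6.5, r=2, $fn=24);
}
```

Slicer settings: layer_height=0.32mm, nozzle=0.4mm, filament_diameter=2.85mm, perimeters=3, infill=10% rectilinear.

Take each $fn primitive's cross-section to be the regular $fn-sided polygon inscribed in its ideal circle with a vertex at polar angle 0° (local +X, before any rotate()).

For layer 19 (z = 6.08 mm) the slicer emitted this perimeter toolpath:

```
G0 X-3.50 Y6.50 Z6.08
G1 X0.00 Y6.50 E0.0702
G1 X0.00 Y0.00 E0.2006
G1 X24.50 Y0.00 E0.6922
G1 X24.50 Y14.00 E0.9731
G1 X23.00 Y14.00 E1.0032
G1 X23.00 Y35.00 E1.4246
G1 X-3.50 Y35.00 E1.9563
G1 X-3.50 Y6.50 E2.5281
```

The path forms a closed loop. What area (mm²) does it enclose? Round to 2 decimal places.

Apply the shoelace formula to the sequence of (X, Y) vertices; enclosed area = 925.75 mm².

925.75 mm²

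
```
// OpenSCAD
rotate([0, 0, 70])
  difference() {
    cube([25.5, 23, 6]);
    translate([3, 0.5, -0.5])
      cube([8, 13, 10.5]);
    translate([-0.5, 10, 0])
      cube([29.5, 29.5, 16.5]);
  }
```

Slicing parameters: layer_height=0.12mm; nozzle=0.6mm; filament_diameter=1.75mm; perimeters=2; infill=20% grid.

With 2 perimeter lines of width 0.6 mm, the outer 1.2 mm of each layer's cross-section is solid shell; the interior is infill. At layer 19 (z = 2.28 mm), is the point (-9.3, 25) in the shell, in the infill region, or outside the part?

outside

At z = 2.28 mm: the cube (footprint 25.5×23) is included at this height; the cube at (3, 0.5) is present — its section is the full 8×13 rectangle; the 29.5×29.5 cube at (-0.5, 10) contributes its full rectangle; Taking the first minus the rest: starting from the 25.5×23 cube, the 8×13 cube at (3, 0.5) lies wholly inside it (removes its full 104.00 mm² and its 42.00 mm outline becomes a hole wall); the 29.5×29.5 cube at (-0.5, 10) partially overlaps it — only the 303.50 mm² overlap (of its 870.25 mm²) is removed, clipping the outline — 1 connected region; (rotated 70° about Z; rotation is an isometry so areas/perimeters/island counts are preserved). Overall, the cross-section is a single solid region. Undo the 70° rotation: the query point maps to (20.312, 17.290) in the un-rotated model frame. The nearest boundary edge runs (11.00, 10.00)→(25.50, 10.00); distance from the point to it = 7.29 mm. The point is not inside any of the regions above, so it lies outside the cross-section (7.29 mm from the nearest boundary).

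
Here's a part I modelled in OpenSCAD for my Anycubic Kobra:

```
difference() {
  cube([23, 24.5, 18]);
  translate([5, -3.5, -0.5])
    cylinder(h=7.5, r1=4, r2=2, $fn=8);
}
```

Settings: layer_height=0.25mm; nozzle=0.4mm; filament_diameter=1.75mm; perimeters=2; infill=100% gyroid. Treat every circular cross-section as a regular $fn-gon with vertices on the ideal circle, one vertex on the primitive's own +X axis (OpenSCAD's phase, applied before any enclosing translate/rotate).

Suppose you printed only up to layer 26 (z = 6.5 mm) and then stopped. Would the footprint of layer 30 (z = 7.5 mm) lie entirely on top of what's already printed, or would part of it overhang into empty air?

Compare the two slices. At z = 6.5: the cube is present — its section is the full 23×24.5 rectangle (area 563.50 mm²); the cone at (5, -3.5) contributes a regular 8-gon of circumradius 2.133 (interpolated between r1=4 and r2=2 at t=0.933) (area = (8/2)·2.133²·sin(360°/8) = 12.87 mm²); Subtracting the remaining from the first: starting from the 23×24.5 cube (563.50 mm²), the cone at (5, -3.5) misses the remaining region (no effect) — area = 563.50 mm². At z = 7.5: the cube (footprint 23×24.5) is included at this height (area 563.50 mm²); the cone at (5, -3.5) does not reach this height (z outside [-0.5, 7]); After the difference (first − rest): none of the subtracted shapes is present at this height, so the 23×24.5 cube is unchanged — area = 563.50 mm². Checking containment: the cross-section at z = 7.5 is a subset of the cross-section at z = 6.5.

entirely on top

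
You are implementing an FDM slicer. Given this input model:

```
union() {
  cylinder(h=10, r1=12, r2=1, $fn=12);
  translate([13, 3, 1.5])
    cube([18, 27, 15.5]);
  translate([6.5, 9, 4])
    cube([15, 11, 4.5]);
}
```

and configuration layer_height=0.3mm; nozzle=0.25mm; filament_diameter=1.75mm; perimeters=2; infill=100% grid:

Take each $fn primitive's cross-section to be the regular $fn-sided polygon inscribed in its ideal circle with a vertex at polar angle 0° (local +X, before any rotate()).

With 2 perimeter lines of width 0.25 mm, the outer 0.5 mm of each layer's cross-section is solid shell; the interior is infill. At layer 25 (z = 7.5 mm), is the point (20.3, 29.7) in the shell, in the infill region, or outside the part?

At z = 7.5 mm: the cone (r1=12→r2=1) has section circumradius 3.750 here — a regular 12-gon; the 18×27 cube at (13, 3) contributes its full rectangle; the cube at (6.5, 9) is present — its section is the full 15×11 rectangle; Combining (union): the regions partially overlap (shared area 93.50 mm²), so overlapping operands fuse into one piece — 2 connected regions. Overall, the cross-section has 2 separate islands. The nearest boundary edge runs (13.00, 30.00)→(31.00, 30.00); distance from the point to it = 0.30 mm. (Shell/infill is judged within the island containing the point — the largest one.) The point is inside the cross-section, 0.30 mm from the nearest boundary — within the 0.5 mm shell band (2 × 0.25).

shell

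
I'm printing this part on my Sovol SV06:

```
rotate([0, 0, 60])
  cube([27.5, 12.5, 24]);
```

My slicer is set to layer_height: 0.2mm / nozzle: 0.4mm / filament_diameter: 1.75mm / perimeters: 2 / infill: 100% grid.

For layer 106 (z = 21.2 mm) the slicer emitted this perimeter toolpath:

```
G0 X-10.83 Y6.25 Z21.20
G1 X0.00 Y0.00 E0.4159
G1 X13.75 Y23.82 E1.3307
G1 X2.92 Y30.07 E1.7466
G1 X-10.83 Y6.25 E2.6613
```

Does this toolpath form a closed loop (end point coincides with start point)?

yes

Start point (G0): (-10.83, 6.25). End point (last G1): the path returns to the start — closed.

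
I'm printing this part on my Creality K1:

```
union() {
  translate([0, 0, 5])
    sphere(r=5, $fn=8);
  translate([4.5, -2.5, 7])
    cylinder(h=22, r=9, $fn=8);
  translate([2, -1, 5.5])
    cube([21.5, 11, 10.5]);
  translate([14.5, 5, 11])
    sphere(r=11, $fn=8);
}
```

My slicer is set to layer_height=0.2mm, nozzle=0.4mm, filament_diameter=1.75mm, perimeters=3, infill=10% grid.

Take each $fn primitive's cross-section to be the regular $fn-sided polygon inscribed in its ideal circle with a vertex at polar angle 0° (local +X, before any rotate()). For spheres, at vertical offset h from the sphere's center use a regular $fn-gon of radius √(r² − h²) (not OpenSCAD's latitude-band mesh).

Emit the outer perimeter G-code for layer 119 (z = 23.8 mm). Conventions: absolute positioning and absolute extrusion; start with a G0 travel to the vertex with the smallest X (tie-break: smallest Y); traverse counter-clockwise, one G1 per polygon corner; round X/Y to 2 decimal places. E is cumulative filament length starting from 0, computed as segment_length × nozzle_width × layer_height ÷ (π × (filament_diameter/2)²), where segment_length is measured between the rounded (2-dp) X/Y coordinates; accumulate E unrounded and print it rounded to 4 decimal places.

At z = 23.8 mm: the sphere does not reach this height (|z−center|=18.800 > r=5); the cylinder at (4.5, -2.5): section is a regular 8-gon, circumradius r=9; the cube at (2, -1) does not reach this height (z outside [5.5, 16]); the sphere at (14.5, 5) is not intersected at this z (|z−center|=12.800 > r=11); Taking the union: only the r=9 cylinder at (4.5, -2.5) is present, so the union is just that shape — 1 connected region. The outline is a single polygon with 8 vertices. Extrusion per mm of travel: 0.4 × 0.2 / (π × 0.875²) = 0.033260. Accumulating E over each segment gives final E = 1.8323.

G0 X-4.50 Y-2.50 Z23.80
G1 X-1.86 Y-8.86 E0.2290
G1 X4.50 Y-11.50 E0.4581
G1 X10.86 Y-8.86 E0.6871
G1 X13.50 Y-2.50 E0.9161
G1 X10.86 Y3.86 E1.1452
G1 X4.50 Y6.50 E1.3742
G1 X-1.86 Y3.86 E1.6032
G1 X-4.50 Y-2.50 E1.8323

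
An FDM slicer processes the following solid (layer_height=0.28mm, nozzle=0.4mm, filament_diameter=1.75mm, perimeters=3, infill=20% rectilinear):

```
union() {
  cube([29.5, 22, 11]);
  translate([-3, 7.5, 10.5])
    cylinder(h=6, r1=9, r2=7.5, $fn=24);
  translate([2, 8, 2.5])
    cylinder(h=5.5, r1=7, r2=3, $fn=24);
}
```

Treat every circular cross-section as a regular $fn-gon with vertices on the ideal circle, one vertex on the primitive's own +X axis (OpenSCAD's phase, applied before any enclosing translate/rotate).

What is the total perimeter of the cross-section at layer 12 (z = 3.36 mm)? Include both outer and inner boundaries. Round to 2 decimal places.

106.86 mm

At z = 3.36 mm: the cube is present — its section is the full 29.5×22 rectangle (perimeter 103.00 mm); the cone at (-3, 7.5) does not reach this height (z outside [10.5, 16.5]); the cone at (2, 8): at t=0.156 of its height the radius interpolates to r₁+(r₂−r₁)t = 6.375, giving a regular 24-gon of that circumradius (perimeter = 2·24·6.375·sin(180°/24) = 39.94 mm); Combining (union): the regions partially overlap (shared area 88.04 mm²), so the edge portions inside another operand are dropped and the merged outline is re-measured after clipping — boundary = 106.86 mm. Overall, the cross-section is a single solid region. Total boundary length (outer) = 106.86 mm.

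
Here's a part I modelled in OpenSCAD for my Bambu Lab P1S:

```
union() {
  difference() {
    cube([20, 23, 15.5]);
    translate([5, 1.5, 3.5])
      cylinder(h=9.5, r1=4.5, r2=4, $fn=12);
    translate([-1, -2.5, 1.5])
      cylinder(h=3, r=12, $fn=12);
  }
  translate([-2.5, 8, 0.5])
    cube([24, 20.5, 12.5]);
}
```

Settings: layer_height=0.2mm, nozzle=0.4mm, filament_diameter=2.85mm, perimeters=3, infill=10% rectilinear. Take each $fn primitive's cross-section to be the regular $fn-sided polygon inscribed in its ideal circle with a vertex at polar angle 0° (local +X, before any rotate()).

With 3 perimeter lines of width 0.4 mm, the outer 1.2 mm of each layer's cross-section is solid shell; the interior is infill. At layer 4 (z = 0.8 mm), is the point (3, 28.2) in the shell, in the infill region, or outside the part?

At z = 0.8 mm: the 20×23 cube contributes its full rectangle; the cone at (5, 1.5) is not intersected at this z (z outside [3.5, 13]); the cylinder at (-1, -2.5) is not intersected at this z (z outside [1.5, 4.5]); Subtracting the remaining from the first: none of the subtracted shapes is present at this height, so the 20×23 cube is unchanged — 1 connected region; the 24×20.5 cube at (-2.5, 8) contributes its full rectangle; Combining (union): the regions partially overlap (shared area 300.00 mm²), so overlapping operands fuse into one piece — 1 connected region. Overall, the cross-section is a single solid region. The nearest boundary edge runs (-2.50, 28.50)→(21.50, 28.50); distance from the point to it = 0.30 mm. The point is inside the cross-section, 0.30 mm from the nearest boundary — within the 1.2 mm shell band (3 × 0.4).

shell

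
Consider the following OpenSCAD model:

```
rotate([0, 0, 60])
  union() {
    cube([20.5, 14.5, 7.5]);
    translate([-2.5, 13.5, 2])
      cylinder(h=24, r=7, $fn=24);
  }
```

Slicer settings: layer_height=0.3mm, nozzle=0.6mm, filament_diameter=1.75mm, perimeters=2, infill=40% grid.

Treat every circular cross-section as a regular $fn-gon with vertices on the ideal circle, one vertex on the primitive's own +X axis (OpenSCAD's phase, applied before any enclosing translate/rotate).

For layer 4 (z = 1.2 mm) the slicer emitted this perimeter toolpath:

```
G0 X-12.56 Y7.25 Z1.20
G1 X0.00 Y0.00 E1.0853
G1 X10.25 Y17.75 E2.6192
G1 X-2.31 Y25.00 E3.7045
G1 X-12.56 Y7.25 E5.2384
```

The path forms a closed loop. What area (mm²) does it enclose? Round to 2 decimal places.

297.25 mm²

Apply the shoelace formula to the sequence of (X, Y) vertices; enclosed area = 297.25 mm².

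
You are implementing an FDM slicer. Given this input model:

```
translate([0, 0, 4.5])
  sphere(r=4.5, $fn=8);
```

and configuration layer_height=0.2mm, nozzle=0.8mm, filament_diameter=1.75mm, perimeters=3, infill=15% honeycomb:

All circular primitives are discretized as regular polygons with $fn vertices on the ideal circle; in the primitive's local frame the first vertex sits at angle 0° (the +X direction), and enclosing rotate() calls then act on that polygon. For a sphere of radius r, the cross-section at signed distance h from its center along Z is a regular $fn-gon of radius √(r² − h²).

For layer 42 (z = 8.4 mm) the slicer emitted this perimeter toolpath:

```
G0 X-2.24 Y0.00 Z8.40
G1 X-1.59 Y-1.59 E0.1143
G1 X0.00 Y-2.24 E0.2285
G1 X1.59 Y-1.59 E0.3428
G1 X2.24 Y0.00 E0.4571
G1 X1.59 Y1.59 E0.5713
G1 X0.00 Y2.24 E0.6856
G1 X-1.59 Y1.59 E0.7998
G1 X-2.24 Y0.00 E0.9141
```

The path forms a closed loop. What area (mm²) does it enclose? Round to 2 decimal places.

14.25 mm²

Apply the shoelace formula to the sequence of (X, Y) vertices; enclosed area = 14.25 mm².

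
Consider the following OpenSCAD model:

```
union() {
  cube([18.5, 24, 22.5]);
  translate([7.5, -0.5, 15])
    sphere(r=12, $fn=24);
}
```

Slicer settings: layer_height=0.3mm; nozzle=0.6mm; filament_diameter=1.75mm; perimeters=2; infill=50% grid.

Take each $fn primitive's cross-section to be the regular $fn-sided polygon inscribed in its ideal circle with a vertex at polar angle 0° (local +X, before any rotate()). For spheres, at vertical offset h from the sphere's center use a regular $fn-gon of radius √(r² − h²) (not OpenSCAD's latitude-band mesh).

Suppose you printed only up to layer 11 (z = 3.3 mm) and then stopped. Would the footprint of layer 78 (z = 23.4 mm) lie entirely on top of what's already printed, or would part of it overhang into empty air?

part overhangs

Compare the two slices. At z = 3.3: the cube (footprint 18.5×24) is included at this height (area 444.00 mm²); the sphere at (7.5, -0.5): section is a regular 24-gon, circumradius = √(r²−h²) = √(12²−11.7²) = 2.666 (area = (24/2)·2.666²·sin(360°/24) = 22.08 mm²); Taking the union: the regions partially overlap — summed areas 466.08 mm² minus the doubly-counted overlap 8.41 mm² gives 457.67 mm² — area = 457.67 mm². At z = 23.4: the cube is not intersected at this z (z outside [0, 22.5]); the r=12 sphere at (7.5, -0.5) contributes a regular 24-gon of circumradius √(12²−8.4²) = 8.570 (area = (24/2)·8.570²·sin(360°/24) = 228.09 mm²); Combining (union): only the r=12 sphere at (7.5, -0.5) is present, so the union is just that shape — area = 228.09 mm². Checking containment: at z = 23.4 the cross-section extends beyond the z = 3.3 cross-section by about 111.17 mm².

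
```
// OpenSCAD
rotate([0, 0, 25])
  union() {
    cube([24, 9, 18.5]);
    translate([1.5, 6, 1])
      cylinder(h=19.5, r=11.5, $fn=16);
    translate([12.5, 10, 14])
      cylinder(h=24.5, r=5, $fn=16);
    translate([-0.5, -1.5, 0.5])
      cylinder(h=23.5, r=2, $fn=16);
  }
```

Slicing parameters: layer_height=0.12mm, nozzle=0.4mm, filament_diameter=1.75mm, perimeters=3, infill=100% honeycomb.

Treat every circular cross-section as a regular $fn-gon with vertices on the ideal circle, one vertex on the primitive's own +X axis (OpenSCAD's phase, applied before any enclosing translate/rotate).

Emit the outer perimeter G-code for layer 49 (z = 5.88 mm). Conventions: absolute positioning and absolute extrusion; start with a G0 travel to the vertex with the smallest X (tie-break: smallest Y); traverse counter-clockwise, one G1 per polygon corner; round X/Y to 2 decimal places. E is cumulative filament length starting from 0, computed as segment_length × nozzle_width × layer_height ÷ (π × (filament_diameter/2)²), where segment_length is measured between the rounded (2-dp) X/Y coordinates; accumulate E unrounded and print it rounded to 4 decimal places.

G0 X-12.67 Y5.57 Z5.88
G1 X-11.60 Y1.21 E0.0896
G1 X-8.95 Y-2.41 E0.1791
G1 X-5.11 Y-4.73 E0.2687
G1 X-0.67 Y-5.42 E0.3583
G1 X3.68 Y-4.35 E0.4477
G1 X7.30 Y-1.70 E0.5372
G1 X9.63 Y2.14 E0.6269
G1 X10.02 Y4.67 E0.6780
G1 X21.75 Y10.14 E0.9363
G1 X17.95 Y18.30 E1.1159
G1 X7.44 Y13.40 E1.3473
G1 X6.59 Y14.55 E1.3758
G1 X2.76 Y16.88 E1.4653
G1 X-1.68 Y17.56 E1.5549
G1 X-6.04 Y16.49 E1.6445
G1 X-9.65 Y13.84 E1.7339
G1 X-11.98 Y10.01 E1.8234
G1 X-12.67 Y5.57 E1.9130

At z = 5.88 mm: the 24×9 cube contributes its full rectangle; the cylinder at (1.5, 6): section is a regular 16-gon, circumradius r=11.5; the cylinder at (12.5, 10) does not reach this height (z outside [14, 38.5]); the r=2 cylinder at (-0.5, -1.5) contributes a regular 16-gon of circumradius 2; Merging all regions: the regions partially overlap (shared area 124.17 mm²), so overlapping operands fuse into one piece — 1 connected region; (rotated 25° about Z; rotation is an isometry so areas/perimeters/island counts are preserved). The outline is a single polygon with 18 vertices. Extrusion per mm of travel: 0.4 × 0.12 / (π × 0.875²) = 0.019956. Accumulating E over each segment gives final E = 1.9130.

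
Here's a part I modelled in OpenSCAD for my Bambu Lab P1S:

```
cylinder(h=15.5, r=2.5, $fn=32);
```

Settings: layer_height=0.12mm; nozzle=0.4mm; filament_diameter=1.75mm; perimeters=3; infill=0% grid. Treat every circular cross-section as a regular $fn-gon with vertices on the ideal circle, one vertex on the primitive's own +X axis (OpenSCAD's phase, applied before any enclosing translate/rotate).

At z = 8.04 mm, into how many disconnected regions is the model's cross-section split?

At z = 8.04 mm: the r=2.5 cylinder gives a regular 32-gon of circumradius 2.5 (constant along its height). The result has 1 disconnected region.

1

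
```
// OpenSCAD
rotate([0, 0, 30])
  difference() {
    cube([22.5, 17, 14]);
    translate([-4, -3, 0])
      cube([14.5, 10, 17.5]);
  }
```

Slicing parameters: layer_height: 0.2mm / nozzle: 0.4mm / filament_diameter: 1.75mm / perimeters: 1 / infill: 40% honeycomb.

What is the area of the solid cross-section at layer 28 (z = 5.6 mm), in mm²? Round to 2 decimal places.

At z = 5.6 mm: the cube (footprint 22.5×17) is included at this height (area 382.50 mm²); the cube at (-4, -3) (footprint 14.5×10) is included at this height (area 145.00 mm²); Taking the first minus the rest: starting from the 22.5×17 cube (382.50 mm²), the 14.5×10 cube at (-4, -3) partially overlaps it — only the 73.50 mm² overlap (of its 145.00 mm²) is removed, clipping the outline — area = 309.00 mm²; (whole slice rotated 30° about Z — lengths, areas and connectivity unchanged). Overall, the cross-section is a single solid region. Net area = 309.00 mm².

309.00 mm²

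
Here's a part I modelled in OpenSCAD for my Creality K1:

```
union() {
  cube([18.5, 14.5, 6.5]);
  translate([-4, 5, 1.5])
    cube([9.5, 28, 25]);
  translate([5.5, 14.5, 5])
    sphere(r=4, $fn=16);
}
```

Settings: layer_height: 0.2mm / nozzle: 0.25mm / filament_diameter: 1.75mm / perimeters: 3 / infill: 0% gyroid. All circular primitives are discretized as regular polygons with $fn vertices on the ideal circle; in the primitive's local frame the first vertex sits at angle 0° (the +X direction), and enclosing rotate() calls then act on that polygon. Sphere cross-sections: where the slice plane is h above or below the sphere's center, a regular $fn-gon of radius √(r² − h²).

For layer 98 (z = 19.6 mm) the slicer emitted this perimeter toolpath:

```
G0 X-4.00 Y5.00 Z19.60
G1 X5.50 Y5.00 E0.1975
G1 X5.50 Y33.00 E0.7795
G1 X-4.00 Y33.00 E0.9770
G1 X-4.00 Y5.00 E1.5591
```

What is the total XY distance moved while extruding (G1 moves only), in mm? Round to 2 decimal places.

75.00 mm

Sum the Euclidean lengths of each G1 segment: total = 75.00 mm.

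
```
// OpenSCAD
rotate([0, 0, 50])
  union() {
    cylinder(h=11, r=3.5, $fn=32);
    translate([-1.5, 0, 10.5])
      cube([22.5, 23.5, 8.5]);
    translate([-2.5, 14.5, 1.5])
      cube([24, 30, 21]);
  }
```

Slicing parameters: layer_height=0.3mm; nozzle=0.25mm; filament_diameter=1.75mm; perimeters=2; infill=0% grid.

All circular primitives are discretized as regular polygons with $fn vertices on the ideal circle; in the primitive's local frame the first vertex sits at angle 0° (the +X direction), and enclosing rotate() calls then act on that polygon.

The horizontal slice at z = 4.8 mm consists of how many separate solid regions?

At z = 4.8 mm: the r=3.5 cylinder gives a regular 32-gon of circumradius 3.5 (constant along its height); the cube at (-1.5, 0) is absent (z outside [10.5, 19]); the cube at (-2.5, 14.5) (footprint 24×30) is included at this height; Taking the union: the 2 present regions are separate (no shared area or edge), so areas and boundary lengths simply add and each stays a separate island — 2 connected regions; (rotated 50° about Z; rotation is an isometry so areas/perimeters/island counts are preserved). The result has 2 disconnected regions.

2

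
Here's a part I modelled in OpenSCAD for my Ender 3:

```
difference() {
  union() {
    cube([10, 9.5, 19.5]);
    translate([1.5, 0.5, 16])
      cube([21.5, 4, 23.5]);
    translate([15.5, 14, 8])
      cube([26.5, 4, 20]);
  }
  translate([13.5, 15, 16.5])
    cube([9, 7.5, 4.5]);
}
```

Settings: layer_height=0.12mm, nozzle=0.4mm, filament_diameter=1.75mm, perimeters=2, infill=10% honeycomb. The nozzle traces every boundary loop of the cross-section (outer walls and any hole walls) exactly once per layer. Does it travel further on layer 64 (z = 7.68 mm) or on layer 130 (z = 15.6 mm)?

layer 130 (z = 15.6 mm)

Layer 64 (z = 7.68): the cube (footprint 10×9.5) is included at this height (perimeter 39.00 mm); the cube at (1.5, 0.5) is absent (z outside [16, 39.5]); the cube at (15.5, 14) is not intersected at this z (z outside [8, 28]); Merging all regions: only the 10×9.5 cube is present, so the union is just that shape — boundary = 39.00 mm; the cube at (13.5, 15) is absent (z outside [16.5, 21]); Subtracting the remaining from the first: none of the subtracted shapes is present at this height, so the result so far is unchanged — boundary = 39.00 mm. So its perimeter = 39.00 mm. Layer 130 (z = 15.6): the 10×9.5 cube contributes its full rectangle (perimeter 39.00 mm); the cube at (1.5, 0.5) is not intersected at this z (z outside [16, 39.5]); the cube at (15.5, 14) is present — its section is the full 26.5×4 rectangle (perimeter 61.00 mm); Merging all regions: the 2 present regions are separate (no shared area or edge), so areas and boundary lengths simply add and each stays a separate island — boundary = 100.00 mm; the cube at (13.5, 15) is absent (z outside [16.5, 21]); Taking the first minus the rest: none of the subtracted shapes is present at this height, so that combined region is unchanged — boundary = 100.00 mm. So its perimeter = 100.00 mm. Layer 130 is larger (100.00 vs 39.00 mm).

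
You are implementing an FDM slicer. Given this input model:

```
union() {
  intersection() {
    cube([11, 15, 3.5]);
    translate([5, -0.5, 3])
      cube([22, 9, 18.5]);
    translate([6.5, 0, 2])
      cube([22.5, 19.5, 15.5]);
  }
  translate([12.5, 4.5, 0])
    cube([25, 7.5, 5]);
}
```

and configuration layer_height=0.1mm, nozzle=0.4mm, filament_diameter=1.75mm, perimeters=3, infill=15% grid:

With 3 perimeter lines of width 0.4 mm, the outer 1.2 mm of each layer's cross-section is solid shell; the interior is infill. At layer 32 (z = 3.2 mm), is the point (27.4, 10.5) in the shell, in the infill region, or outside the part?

infill

At z = 3.2 mm: the 11×15 cube contributes its full rectangle; the 22×9 cube at (5, -0.5) contributes its full rectangle; the cube at (6.5, 0) (footprint 22.5×19.5) is included at this height; Taking the intersection: the 22×9 cube at (5, -0.5) partially overlaps the 11×15 cube; clipping to the common part keeps 51.00 mm²; the 22.5×19.5 cube at (6.5, 0) partially overlaps the running intersection; clipping to the common part keeps 38.25 mm² — 1 connected region; the cube at (12.5, 4.5) is present — its section is the full 25×7.5 rectangle; Combining (union): the 2 present regions are separate (no shared area or edge), so areas and boundary lengths simply add and each stays a separate island — 2 connected regions. Overall, the cross-section has 2 separate islands. The nearest boundary edge runs (12.50, 12.00)→(37.50, 12.00); distance from the point to it = 1.50 mm. (Shell/infill is judged within the island containing the point — the largest one.) The point is inside the cross-section and 1.50 mm from the nearest boundary — more than the 1.2 mm shell width (3 × 0.4), so it's in the infill interior.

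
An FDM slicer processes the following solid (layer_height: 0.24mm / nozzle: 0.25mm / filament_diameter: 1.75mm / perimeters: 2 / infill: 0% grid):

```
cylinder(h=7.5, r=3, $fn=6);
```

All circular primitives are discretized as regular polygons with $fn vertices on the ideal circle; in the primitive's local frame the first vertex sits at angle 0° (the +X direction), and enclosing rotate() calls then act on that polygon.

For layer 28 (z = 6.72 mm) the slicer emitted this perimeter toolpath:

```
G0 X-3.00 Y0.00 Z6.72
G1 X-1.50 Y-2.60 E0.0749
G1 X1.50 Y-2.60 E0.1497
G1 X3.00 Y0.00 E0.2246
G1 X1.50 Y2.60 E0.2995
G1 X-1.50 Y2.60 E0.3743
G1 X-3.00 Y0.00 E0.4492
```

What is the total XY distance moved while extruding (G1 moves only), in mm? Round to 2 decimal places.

Sum the Euclidean lengths of each G1 segment: total = 18.01 mm.

18.01 mm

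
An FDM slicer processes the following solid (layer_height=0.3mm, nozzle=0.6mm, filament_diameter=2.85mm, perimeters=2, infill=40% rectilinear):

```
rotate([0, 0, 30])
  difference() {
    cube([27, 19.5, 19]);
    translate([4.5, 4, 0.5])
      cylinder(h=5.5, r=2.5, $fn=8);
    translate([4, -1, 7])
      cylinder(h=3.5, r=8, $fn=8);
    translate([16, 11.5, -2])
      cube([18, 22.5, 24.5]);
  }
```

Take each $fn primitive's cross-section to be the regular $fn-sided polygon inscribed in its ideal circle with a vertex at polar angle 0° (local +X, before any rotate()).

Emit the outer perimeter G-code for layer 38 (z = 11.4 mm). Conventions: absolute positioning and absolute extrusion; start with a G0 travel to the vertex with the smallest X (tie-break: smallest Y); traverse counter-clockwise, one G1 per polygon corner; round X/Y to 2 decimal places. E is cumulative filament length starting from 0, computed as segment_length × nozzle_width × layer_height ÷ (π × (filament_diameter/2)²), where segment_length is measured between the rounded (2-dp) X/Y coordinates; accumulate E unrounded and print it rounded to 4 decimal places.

At z = 11.4 mm: the 27×19.5 cube contributes its full rectangle; the cylinder at (4.5, 4) is not intersected at this z (z outside [0.5, 6]); the cylinder at (4, -1) does not reach this height (z outside [7, 10.5]); the cube at (16, 11.5) is present — its section is the full 18×22.5 rectangle; After the difference (first − rest): starting from the 27×19.5 cube, the 18×22.5 cube at (16, 11.5) partially overlaps it — only the 88.00 mm² overlap (of its 405.00 mm²) is removed, clipping the outline — 1 connected region; (rotated 30° about Z; rotation is an isometry so areas/perimeters/island counts are preserved). The outline is a single polygon with 6 vertices. Extrusion per mm of travel: 0.6 × 0.3 / (π × 1.425²) = 0.028216. Accumulating E over each segment gives final E = 2.6241.

G0 X-9.75 Y16.89 Z11.40
G1 X0.00 Y0.00 E0.5503
G1 X23.38 Y13.50 E1.3120
G1 X17.63 Y23.46 E1.6365
G1 X8.11 Y17.96 E1.9468
G1 X4.11 Y24.89 E2.1725
G1 X-9.75 Y16.89 E2.6241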